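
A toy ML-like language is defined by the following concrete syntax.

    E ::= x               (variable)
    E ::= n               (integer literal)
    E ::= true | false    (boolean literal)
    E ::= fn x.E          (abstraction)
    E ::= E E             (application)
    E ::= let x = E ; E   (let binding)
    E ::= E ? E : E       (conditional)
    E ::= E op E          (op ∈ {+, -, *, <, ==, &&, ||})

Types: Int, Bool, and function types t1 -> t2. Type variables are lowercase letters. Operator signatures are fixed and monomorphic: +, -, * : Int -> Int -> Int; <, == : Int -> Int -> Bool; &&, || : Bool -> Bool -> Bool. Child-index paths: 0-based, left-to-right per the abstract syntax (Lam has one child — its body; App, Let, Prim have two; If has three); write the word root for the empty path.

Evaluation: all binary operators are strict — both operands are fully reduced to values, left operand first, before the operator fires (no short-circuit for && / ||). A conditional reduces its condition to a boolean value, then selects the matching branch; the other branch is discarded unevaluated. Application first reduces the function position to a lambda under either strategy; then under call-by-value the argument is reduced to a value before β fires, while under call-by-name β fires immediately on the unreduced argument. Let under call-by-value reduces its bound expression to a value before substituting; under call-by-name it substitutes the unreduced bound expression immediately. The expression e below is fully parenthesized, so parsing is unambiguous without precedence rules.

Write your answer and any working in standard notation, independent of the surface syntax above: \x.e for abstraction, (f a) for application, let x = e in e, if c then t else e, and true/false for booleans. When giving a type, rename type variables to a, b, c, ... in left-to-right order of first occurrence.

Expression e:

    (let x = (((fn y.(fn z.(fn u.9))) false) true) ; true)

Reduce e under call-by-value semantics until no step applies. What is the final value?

Trace:
step 0: (let x = (((\y.(\z.(\u.9))) false) true) in true)
step 1: [beta@0.0] (let x = ((\z.(\u.9)) true) in true)
step 2: [beta@0] (let x = (\u.9) in true)
step 3: [let@root] true

Answer: true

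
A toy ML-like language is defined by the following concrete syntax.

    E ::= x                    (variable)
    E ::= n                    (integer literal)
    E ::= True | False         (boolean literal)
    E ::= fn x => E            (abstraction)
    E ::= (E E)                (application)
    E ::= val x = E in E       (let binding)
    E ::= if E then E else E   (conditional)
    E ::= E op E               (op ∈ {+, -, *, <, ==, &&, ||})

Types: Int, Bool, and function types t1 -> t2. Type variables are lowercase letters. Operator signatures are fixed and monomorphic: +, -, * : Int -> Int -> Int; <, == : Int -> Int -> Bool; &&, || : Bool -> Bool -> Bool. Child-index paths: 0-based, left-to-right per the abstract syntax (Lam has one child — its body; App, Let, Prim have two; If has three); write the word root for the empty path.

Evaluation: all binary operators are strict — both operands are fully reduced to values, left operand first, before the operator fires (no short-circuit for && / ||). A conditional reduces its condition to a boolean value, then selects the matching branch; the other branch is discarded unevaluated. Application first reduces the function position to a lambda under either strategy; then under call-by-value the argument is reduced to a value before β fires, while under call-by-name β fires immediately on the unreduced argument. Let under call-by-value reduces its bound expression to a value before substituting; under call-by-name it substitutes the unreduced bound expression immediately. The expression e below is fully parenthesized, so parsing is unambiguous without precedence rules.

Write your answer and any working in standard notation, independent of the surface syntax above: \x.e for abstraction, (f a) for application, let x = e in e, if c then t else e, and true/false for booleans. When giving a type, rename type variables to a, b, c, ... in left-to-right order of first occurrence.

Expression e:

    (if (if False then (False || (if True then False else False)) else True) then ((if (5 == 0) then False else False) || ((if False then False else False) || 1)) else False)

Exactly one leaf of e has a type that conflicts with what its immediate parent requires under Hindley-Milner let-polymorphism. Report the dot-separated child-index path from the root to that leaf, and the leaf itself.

Answer: 1.1.1 : 1

Working:
  unify Bool ~ Bool
  unify Bool ~ Bool
  unify Bool ~ Bool
  unify Bool ~ Bool
  unify Bool ~ Bool
  unify Bool ~ Bool
  unify Bool ~ Bool
  unify Int ~ Int
  unify Int ~ Int
  unify Bool ~ Bool
  unify Bool ~ Bool
  unify Bool ~ Bool
  unify Bool ~ Bool
  unify Bool ~ Bool
  unify Bool ~ Bool
  unify Int ~ Bool
  FAIL: mismatch Int ~ Bool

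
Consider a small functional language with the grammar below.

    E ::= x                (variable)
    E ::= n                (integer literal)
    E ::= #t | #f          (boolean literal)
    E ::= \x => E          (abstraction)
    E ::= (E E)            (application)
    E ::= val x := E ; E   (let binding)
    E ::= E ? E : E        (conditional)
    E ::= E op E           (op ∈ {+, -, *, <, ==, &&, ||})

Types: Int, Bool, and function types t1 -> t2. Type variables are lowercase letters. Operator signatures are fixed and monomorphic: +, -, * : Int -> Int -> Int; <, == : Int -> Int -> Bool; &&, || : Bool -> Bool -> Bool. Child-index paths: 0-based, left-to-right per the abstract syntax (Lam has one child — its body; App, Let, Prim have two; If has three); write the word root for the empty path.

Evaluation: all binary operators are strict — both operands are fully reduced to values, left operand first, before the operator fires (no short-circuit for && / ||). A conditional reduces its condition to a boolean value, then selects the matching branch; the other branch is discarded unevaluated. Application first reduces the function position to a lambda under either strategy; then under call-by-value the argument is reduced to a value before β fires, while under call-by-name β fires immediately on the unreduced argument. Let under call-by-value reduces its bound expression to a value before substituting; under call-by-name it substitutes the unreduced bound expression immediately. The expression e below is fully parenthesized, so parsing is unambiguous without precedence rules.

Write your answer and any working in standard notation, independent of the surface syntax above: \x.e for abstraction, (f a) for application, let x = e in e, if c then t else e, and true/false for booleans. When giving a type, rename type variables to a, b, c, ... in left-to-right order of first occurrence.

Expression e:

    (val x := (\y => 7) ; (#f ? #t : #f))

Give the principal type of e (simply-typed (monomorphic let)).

Answer: Bool

Derivation:
\y._ : a -> Int
let x : a -> Int
  unify Bool ~ Bool
  unify Bool ~ Bool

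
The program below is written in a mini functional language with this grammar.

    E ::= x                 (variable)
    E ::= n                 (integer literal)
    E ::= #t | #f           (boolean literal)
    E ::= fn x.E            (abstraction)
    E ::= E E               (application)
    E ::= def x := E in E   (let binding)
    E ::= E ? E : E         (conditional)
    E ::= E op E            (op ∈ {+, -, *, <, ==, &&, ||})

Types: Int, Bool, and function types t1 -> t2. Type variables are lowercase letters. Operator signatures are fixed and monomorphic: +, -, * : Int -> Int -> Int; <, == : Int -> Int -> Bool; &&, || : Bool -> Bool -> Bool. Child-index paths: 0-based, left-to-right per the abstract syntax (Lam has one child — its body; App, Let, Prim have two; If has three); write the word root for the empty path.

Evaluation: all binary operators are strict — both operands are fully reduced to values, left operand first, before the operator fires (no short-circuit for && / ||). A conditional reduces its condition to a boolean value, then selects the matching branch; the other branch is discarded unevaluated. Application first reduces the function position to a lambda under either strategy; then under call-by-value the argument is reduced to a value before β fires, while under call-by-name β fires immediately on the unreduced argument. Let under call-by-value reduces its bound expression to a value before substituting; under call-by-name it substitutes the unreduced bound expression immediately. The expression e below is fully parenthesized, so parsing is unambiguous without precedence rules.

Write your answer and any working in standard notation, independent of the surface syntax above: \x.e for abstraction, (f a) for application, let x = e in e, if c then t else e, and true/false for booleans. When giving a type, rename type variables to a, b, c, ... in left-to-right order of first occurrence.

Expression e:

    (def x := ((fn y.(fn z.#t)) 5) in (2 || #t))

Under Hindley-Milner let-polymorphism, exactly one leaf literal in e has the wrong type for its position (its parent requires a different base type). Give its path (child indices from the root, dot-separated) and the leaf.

Answer: 1.0 : 2

Working:
\z._ : b -> Bool
\y._ : a -> b -> Bool
  unify a -> b -> Bool ~ Int -> c
  unify a ~ Int
  unify b -> Bool ~ c
_ _ : b -> Bool
let x : forall. b -> Bool
  unify Int ~ Bool
  FAIL: mismatch Int ~ Bool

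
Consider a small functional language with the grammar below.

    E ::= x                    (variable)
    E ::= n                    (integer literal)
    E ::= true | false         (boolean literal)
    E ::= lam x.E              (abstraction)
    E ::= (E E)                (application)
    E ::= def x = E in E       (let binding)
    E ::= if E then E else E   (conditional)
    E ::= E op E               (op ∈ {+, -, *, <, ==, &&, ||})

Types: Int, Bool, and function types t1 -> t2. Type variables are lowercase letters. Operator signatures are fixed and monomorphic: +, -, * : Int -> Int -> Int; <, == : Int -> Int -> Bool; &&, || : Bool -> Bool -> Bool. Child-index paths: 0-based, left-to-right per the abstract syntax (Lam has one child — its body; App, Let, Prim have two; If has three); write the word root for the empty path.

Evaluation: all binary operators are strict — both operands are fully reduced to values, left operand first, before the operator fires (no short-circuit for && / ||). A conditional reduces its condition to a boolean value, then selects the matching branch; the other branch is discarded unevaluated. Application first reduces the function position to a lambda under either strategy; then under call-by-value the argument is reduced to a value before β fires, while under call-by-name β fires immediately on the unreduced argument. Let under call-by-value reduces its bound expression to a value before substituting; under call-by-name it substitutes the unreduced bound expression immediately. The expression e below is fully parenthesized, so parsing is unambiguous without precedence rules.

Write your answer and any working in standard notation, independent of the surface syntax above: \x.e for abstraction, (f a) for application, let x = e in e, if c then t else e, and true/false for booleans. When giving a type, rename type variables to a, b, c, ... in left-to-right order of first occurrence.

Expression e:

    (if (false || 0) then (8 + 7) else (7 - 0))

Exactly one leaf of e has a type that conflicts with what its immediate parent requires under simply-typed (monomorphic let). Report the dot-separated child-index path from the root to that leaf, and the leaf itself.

Derivation:
  unify Bool ~ Bool
  unify Int ~ Bool
  FAIL: mismatch Int ~ Bool

Answer: 0.1 : 0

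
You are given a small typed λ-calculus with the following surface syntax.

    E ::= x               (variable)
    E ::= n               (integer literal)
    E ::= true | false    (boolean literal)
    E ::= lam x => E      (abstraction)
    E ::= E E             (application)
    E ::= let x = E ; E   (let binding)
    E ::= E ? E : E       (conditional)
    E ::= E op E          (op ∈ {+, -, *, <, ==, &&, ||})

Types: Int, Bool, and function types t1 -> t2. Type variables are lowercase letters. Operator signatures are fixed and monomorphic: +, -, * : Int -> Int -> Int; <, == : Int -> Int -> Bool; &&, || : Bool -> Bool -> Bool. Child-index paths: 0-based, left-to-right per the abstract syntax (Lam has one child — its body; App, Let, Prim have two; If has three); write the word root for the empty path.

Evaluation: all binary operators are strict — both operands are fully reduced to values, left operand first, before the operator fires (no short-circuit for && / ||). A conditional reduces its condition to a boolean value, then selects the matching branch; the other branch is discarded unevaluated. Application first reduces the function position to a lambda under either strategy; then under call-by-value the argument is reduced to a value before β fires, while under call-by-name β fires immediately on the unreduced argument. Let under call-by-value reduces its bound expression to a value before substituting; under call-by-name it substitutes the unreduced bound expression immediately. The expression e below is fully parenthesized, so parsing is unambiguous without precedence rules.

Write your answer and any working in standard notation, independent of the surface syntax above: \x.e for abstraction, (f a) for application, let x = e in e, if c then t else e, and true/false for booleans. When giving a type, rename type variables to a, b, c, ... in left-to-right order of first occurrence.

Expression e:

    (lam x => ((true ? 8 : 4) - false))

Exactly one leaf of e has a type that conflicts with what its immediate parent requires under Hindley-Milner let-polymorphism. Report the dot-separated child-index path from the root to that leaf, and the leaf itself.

Answer: 0.1 : false

Derivation:
  unify Bool ~ Bool
  unify Int ~ Int
  unify Int ~ Int
  unify Bool ~ Int
  FAIL: mismatch Bool ~ Int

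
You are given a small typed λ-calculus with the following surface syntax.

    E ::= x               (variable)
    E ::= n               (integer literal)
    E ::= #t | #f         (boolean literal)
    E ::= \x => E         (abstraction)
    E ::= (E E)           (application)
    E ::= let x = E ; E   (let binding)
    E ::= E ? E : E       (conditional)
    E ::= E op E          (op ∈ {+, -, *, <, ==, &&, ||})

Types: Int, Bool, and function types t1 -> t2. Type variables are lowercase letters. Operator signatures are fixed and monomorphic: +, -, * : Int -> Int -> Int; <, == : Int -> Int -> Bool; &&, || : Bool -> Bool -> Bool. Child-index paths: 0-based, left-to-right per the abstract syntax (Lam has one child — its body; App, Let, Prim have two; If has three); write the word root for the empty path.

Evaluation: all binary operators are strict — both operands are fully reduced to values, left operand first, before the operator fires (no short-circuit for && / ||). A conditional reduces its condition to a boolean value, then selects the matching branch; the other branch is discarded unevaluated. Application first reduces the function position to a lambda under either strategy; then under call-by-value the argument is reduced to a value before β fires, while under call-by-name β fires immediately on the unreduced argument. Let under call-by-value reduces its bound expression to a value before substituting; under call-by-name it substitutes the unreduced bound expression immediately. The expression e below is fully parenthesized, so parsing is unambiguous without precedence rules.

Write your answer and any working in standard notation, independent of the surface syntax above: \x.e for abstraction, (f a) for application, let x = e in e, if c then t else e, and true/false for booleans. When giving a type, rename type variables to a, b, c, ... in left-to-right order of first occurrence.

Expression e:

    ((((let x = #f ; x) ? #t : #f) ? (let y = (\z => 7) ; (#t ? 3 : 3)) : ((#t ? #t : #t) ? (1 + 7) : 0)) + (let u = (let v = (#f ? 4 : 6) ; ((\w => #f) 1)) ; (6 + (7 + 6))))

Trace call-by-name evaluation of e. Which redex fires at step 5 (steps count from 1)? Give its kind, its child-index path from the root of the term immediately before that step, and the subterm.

Answer: if at 0 : (if true then (1 + 7) else 0)

Derivation:
step 0: ((if (if (let x = false in x) then true else false) then (let y = (\z.7) in (if true then 3 else 3)) else (if (if true then true else true) then (1 + 7) else 0)) + (let u = (let v = (if false then 4 else 6) in ((\w.false) 1)) in (6 + (7 + 6))))
step 1: [let@0.0.0] ((if (if false then true else false) then (let y = (\z.7) in (if true then 3 else 3)) else (if (if true then true else true) then (1 + 7) else 0)) + (let u = (let v = (if false then 4 else 6) in ((\w.false) 1)) in (6 + (7 + 6))))
step 2: [if@0.0] ((if false then (let y = (\z.7) in (if true then 3 else 3)) else (if (if true then true else true) then (1 + 7) else 0)) + (let u = (let v = (if false then 4 else 6) in ((\w.false) 1)) in (6 + (7 + 6))))
step 3: [if@0] ((if (if true then true else true) then (1 + 7) else 0) + (let u = (let v = (if false then 4 else 6) in ((\w.false) 1)) in (6 + (7 + 6))))
step 4: [if@0.0] ((if true then (1 + 7) else 0) + (let u = (let v = (if false then 4 else 6) in ((\w.false) 1)) in (6 + (7 + 6))))
step 5: [if@0] ((1 + 7) + (let u = (let v = (if false then 4 else 6) in ((\w.false) 1)) in (6 + (7 + 6))))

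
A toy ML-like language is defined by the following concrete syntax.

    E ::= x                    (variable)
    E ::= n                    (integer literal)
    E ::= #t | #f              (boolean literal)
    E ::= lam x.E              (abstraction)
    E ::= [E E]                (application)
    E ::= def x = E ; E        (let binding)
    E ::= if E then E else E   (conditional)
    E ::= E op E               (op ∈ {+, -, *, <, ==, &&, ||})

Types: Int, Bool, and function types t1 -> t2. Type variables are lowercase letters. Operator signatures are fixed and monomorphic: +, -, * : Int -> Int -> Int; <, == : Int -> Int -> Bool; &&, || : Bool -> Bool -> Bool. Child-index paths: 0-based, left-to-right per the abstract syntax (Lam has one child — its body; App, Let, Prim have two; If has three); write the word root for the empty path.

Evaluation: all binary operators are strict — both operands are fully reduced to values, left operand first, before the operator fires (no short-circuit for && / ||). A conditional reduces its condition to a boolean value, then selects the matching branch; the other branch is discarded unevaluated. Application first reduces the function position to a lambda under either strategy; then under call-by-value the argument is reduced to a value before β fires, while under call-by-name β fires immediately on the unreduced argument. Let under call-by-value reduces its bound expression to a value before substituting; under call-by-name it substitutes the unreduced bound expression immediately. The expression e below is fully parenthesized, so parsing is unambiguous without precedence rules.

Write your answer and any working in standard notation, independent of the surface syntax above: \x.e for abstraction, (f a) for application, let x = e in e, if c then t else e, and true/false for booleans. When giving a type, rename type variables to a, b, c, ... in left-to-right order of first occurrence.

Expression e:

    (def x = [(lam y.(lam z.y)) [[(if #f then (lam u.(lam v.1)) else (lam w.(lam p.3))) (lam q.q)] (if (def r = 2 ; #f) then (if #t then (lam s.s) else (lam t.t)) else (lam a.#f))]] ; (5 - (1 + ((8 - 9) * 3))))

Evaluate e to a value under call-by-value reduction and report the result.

Working:
step 0: (let x = ((\y.(\z.y)) (((if false then (\u.(\v.1)) else (\w.(\p.3))) (\q.q)) (if (let r = 2 in false) then (if true then (\s.s) else (\t.t)) else (\a.false)))) in (5 - (1 + ((8 - 9) * 3))))
step 1: [if@0.1.0.0] (let x = ((\y.(\z.y)) (((\w.(\p.3)) (\q.q)) (if (let r = 2 in false) then (if true then (\s.s) else (\t.t)) else (\a.false)))) in (5 - (1 + ((8 - 9) * 3))))
step 2: [beta@0.1.0] (let x = ((\y.(\z.y)) ((\p.3) (if (let r = 2 in false) then (if true then (\s.s) else (\t.t)) else (\a.false)))) in (5 - (1 + ((8 - 9) * 3))))
step 3: [let@0.1.1.0] (let x = ((\y.(\z.y)) ((\p.3) (if false then (if true then (\s.s) else (\t.t)) else (\a.false)))) in (5 - (1 + ((8 - 9) * 3))))
step 4: [if@0.1.1] (let x = ((\y.(\z.y)) ((\p.3) (\a.false))) in (5 - (1 + ((8 - 9) * 3))))
step 5: [beta@0.1] (let x = ((\y.(\z.y)) 3) in (5 - (1 + ((8 - 9) * 3))))
step 6: [beta@0] (let x = (\z.3) in (5 - (1 + ((8 - 9) * 3))))
step 7: [let@root] (5 - (1 + ((8 - 9) * 3)))
step 8: [delta@1.1.0] (5 - (1 + (-1 * 3)))
step 9: [delta@1.1] (5 - (1 + -3))
step 10: [delta@1] (5 - -2)
step 11: [delta@root] 7

Answer: 7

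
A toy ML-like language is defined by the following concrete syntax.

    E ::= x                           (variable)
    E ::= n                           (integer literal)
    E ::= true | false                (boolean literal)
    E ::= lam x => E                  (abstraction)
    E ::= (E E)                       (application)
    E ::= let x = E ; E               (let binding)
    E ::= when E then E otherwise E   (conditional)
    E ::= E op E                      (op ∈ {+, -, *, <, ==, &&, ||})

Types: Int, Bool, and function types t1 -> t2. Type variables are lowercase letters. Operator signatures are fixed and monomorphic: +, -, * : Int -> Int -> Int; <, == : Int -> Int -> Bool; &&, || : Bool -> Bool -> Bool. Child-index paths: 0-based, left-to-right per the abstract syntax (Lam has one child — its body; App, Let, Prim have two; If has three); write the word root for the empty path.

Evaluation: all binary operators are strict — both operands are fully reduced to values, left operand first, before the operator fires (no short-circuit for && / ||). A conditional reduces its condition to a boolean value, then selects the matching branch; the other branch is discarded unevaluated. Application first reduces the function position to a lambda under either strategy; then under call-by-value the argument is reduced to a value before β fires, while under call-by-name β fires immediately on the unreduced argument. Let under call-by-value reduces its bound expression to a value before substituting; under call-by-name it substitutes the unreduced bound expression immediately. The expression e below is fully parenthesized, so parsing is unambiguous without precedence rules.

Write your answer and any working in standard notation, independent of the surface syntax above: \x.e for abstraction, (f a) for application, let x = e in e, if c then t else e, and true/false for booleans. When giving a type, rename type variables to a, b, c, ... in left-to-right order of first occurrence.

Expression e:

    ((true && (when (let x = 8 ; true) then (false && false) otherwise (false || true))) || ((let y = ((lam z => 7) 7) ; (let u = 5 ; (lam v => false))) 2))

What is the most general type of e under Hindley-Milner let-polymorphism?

Derivation:
  unify Bool ~ Bool
let x : Int
  unify Bool ~ Bool
  unify Bool ~ Bool
  unify Bool ~ Bool
  unify Bool ~ Bool
  unify Bool ~ Bool
  unify Bool ~ Bool
  unify Bool ~ Bool
  unify Bool ~ Bool
\z._ : a -> Int
  unify a -> Int ~ Int -> b
  unify a ~ Int
  unify Int ~ b
_ _ : Int
let y : Int
let u : Int
\v._ : c -> Bool
  unify c -> Bool ~ Int -> d
  unify c ~ Int
  unify Bool ~ d
_ _ : Bool
  unify Bool ~ Bool

Answer: Bool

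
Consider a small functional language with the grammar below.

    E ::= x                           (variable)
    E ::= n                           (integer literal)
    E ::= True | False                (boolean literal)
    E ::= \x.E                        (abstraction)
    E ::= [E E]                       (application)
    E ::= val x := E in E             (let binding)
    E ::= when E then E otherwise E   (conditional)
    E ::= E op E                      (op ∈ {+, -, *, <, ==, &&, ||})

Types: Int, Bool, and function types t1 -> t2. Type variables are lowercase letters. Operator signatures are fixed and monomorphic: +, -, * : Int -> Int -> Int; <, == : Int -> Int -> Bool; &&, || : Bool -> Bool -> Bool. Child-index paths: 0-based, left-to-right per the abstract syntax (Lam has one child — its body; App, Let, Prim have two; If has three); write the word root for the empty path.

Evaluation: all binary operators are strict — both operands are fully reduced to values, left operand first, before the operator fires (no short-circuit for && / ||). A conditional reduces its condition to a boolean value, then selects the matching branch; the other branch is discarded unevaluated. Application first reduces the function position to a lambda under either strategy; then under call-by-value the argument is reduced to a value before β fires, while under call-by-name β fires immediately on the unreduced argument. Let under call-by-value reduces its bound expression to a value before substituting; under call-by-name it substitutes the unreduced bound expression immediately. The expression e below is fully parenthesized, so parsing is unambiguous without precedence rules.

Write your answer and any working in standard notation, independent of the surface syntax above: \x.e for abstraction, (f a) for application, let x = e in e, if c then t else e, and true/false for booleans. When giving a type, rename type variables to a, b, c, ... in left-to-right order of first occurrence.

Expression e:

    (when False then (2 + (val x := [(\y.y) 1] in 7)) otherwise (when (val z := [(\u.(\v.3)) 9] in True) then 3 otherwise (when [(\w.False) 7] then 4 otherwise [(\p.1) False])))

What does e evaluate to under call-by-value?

Answer: 3

Working:
step 0: (if false then (2 + (let x = ((\y.y) 1) in 7)) else (if (let z = ((\u.(\v.3)) 9) in true) then 3 else (if ((\w.false) 7) then 4 else ((\p.1) false))))
step 1: [if@root] (if (let z = ((\u.(\v.3)) 9) in true) then 3 else (if ((\w.false) 7) then 4 else ((\p.1) false)))
step 2: [beta@0.0] (if (let z = (\v.3) in true) then 3 else (if ((\w.false) 7) then 4 else ((\p.1) false)))
step 3: [let@0] (if true then 3 else (if ((\w.false) 7) then 4 else ((\p.1) false)))
step 4: [if@root] 3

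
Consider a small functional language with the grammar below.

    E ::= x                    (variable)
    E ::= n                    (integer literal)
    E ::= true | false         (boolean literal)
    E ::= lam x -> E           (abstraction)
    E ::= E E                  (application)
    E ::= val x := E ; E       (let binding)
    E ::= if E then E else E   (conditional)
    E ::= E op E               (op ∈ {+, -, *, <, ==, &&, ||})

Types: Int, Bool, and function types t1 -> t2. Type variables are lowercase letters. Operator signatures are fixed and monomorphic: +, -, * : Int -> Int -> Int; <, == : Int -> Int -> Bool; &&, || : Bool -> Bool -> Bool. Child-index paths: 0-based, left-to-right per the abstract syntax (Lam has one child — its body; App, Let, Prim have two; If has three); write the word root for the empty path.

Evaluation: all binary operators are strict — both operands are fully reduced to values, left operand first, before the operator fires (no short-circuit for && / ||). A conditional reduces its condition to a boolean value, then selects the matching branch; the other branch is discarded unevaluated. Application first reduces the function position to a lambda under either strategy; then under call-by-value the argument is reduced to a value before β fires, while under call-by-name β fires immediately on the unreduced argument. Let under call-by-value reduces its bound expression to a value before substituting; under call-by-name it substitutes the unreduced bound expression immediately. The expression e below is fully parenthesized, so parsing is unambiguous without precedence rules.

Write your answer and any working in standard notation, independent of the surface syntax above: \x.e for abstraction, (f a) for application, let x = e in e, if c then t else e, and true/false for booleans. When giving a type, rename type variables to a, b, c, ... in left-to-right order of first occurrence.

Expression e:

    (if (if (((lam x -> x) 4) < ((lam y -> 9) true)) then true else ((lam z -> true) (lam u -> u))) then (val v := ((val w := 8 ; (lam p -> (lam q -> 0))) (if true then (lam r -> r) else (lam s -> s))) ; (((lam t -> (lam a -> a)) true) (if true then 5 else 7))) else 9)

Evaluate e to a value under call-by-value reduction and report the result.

Answer: 5

Trace:
step 0: (if (if (((\x.x) 4) < ((\y.9) true)) then true else ((\z.true) (\u.u))) then (let v = ((let w = 8 in (\p.(\q.0))) (if true then (\r.r) else (\s.s))) in (((\t.(\a.a)) true) (if true then 5 else 7))) else 9)
step 1: [beta@0.0.0] (if (if (4 < ((\y.9) true)) then true else ((\z.true) (\u.u))) then (let v = ((let w = 8 in (\p.(\q.0))) (if true then (\r.r) else (\s.s))) in (((\t.(\a.a)) true) (if true then 5 else 7))) else 9)
step 2: [beta@0.0.1] (if (if (4 < 9) then true else ((\z.true) (\u.u))) then (let v = ((let w = 8 in (\p.(\q.0))) (if true then (\r.r) else (\s.s))) in (((\t.(\a.a)) true) (if true then 5 else 7))) else 9)
step 3: [delta@0.0] (if (if true then true else ((\z.true) (\u.u))) then (let v = ((let w = 8 in (\p.(\q.0))) (if true then (\r.r) else (\s.s))) in (((\t.(\a.a)) true) (if true then 5 else 7))) else 9)
step 4: [if@0] (if true then (let v = ((let w = 8 in (\p.(\q.0))) (if true then (\r.r) else (\s.s))) in (((\t.(\a.a)) true) (if true then 5 else 7))) else 9)
step 5: [if@root] (let v = ((let w = 8 in (\p.(\q.0))) (if true then (\r.r) else (\s.s))) in (((\t.(\a.a)) true) (if true then 5 else 7)))
step 6: [let@0.0] (let v = ((\p.(\q.0)) (if true then (\r.r) else (\s.s))) in (((\t.(\a.a)) true) (if true then 5 else 7)))
step 7: [if@0.1] (let v = ((\p.(\q.0)) (\r.r)) in (((\t.(\a.a)) true) (if true then 5 else 7)))
step 8: [beta@0] (let v = (\q.0) in (((\t.(\a.a)) true) (if true then 5 else 7)))
step 9: [let@root] (((\t.(\a.a)) true) (if true then 5 else 7))
step 10: [beta@0] ((\a.a) (if true then 5 else 7))
step 11: [if@1] ((\a.a) 5)
step 12: [beta@root] 5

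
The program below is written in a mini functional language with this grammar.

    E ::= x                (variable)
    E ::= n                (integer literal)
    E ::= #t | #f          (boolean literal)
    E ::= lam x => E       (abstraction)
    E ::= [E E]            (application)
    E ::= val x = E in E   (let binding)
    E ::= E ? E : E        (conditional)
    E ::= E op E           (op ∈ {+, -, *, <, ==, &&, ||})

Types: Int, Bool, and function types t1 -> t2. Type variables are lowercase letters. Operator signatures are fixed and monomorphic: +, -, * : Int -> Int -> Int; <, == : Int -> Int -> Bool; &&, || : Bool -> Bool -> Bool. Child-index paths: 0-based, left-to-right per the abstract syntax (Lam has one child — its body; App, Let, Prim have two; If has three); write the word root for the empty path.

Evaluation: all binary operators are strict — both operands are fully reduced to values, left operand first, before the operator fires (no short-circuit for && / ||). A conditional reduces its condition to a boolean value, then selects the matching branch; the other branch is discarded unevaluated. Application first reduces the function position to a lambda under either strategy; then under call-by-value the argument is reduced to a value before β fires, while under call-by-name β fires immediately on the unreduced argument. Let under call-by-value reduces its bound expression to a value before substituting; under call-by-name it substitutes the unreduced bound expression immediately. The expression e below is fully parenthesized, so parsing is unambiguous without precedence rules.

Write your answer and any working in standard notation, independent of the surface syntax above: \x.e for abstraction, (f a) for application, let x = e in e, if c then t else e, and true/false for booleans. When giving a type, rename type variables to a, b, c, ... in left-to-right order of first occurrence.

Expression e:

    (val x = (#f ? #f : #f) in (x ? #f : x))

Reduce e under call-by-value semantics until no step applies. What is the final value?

Trace:
step 0: (let x = (if false then false else false) in (if x then false else x))
step 1: [if@0] (let x = false in (if x then false else x))
step 2: [let@root] (if false then false else false)
step 3: [if@root] false

Answer: false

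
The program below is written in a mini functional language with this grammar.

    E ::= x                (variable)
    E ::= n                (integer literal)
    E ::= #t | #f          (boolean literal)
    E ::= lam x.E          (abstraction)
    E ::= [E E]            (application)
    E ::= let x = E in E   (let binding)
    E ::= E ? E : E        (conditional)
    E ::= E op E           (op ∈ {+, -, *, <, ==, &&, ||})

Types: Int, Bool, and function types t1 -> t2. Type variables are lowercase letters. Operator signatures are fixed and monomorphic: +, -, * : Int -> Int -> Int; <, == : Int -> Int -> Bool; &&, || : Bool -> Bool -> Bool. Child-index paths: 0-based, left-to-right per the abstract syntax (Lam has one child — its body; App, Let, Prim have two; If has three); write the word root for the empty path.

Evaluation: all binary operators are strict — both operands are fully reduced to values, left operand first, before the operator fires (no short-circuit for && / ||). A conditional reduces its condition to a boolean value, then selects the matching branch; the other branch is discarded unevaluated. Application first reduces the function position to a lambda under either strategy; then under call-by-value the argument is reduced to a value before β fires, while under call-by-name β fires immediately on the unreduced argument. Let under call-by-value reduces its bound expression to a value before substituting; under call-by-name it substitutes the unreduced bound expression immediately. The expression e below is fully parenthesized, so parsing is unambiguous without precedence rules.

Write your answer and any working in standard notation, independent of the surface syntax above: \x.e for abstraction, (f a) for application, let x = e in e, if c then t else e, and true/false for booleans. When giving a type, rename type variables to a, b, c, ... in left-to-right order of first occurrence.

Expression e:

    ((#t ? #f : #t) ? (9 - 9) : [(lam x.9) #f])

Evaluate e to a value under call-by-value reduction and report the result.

Derivation:
step 0: (if (if true then false else true) then (9 - 9) else ((\x.9) false))
step 1: [if@0] (if false then (9 - 9) else ((\x.9) false))
step 2: [if@root] ((\x.9) false)
step 3: [beta@root] 9

Answer: 9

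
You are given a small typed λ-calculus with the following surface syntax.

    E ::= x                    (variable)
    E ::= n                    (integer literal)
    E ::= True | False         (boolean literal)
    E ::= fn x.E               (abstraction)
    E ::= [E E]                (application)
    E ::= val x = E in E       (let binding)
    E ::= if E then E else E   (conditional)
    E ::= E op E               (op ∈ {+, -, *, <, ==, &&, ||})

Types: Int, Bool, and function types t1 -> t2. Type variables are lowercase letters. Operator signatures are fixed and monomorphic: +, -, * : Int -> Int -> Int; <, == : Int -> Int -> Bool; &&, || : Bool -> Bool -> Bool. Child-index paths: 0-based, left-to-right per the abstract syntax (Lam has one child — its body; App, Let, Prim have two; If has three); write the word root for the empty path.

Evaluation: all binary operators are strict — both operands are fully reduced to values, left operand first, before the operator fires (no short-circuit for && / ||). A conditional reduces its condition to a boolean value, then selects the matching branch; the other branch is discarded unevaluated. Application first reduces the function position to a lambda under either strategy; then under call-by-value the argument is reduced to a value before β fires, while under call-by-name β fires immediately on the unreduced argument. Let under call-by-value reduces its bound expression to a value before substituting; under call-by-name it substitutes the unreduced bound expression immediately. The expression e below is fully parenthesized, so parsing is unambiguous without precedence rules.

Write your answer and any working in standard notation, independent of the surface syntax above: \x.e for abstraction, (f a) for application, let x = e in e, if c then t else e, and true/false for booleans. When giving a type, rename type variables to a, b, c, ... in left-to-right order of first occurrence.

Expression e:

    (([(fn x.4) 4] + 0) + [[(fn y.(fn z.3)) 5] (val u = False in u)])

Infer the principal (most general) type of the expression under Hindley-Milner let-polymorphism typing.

Answer: Int

Trace:
\x._ : a -> Int
  unify a -> Int ~ Int -> b
  unify a ~ Int
  unify Int ~ b
_ _ : Int
  unify Int ~ Int
  unify Int ~ Int
  unify Int ~ Int
\z._ : d -> Int
\y._ : c -> d -> Int
  unify c -> d -> Int ~ Int -> e
  unify c ~ Int
  unify d -> Int ~ e
_ _ : d -> Int
let u : Bool
u : Bool
  unify d -> Int ~ Bool -> f
  unify d ~ Bool
  unify Int ~ f
_ _ : Int
  unify Int ~ Int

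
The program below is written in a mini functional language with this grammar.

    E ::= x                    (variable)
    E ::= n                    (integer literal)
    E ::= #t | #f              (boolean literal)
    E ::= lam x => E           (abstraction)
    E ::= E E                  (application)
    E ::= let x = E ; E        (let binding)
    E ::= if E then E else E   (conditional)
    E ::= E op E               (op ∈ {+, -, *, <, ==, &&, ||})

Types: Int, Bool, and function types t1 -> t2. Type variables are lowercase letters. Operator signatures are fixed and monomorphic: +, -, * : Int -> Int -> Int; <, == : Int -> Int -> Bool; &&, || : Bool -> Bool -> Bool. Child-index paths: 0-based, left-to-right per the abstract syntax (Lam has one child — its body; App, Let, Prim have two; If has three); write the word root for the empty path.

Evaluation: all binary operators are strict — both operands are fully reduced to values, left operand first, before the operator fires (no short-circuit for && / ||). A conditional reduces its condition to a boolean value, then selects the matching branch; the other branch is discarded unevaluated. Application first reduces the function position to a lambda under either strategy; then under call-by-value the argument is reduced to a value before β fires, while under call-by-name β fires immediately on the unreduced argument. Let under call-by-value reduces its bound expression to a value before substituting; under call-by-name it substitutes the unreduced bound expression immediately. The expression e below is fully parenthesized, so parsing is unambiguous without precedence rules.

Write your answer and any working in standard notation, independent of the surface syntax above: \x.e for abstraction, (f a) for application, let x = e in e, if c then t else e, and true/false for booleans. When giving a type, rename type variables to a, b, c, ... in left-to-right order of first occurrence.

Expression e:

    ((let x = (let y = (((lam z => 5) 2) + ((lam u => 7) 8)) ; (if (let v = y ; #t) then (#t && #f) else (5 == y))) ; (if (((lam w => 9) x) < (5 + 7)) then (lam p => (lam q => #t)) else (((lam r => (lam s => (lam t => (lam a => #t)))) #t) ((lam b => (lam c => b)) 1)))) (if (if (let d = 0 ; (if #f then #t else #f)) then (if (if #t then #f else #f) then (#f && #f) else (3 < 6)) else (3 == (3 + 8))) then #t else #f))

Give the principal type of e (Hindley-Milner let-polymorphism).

Answer: a -> Bool

Trace:
\z._ : a -> Int
  unify a -> Int ~ Int -> b
  unify a ~ Int
  unify Int ~ b
_ _ : Int
  unify Int ~ Int
\u._ : c -> Int
  unify c -> Int ~ Int -> d
  unify c ~ Int
  unify Int ~ d
_ _ : Int
  unify Int ~ Int
let y : Int
y : Int
let v : Int
  unify Bool ~ Bool
  unify Bool ~ Bool
  unify Bool ~ Bool
  unify Int ~ Int
y : Int
  unify Int ~ Int
  unify Bool ~ Bool
let x : Bool
\w._ : e -> Int
x : Bool
  unify e -> Int ~ Bool -> f
  unify e ~ Bool
  unify Int ~ f
_ _ : Int
  unify Int ~ Int
  unify Int ~ Int
  unify Int ~ Int
  unify Int ~ Int
  unify Bool ~ Bool
\q._ : h -> Bool
\p._ : g -> h -> Bool
\a._ : l -> Bool
\t._ : k -> l -> Bool
\s._ : j -> k -> l -> Bool
\r._ : i -> j -> k -> l -> Bool
  unify i -> j -> k -> l -> Bool ~ Bool -> m
  unify i ~ Bool
  unify j -> k -> l -> Bool ~ m
_ _ : j -> k -> l -> Bool
b : n
\c._ : o -> n
\b._ : n -> o -> n
  unify n -> o -> n ~ Int -> p
  unify n ~ Int
  unify o -> Int ~ p
_ _ : o -> Int
  unify j -> k -> l -> Bool ~ (o -> Int) -> q
  unify j ~ o -> Int
  unify k -> l -> Bool ~ q
_ _ : k -> l -> Bool
  unify g -> h -> Bool ~ k -> l -> Bool
  unify g ~ k
  unify h -> Bool ~ l -> Bool
  unify h ~ l
  unify Bool ~ Bool
let d : Int
  unify Bool ~ Bool
  unify Bool ~ Bool
  unify Bool ~ Bool
  unify Bool ~ Bool
  unify Bool ~ Bool
  unify Bool ~ Bool
  unify Bool ~ Bool
  unify Bool ~ Bool
  unify Int ~ Int
  unify Int ~ Int
  unify Bool ~ Bool
  unify Int ~ Int
  unify Int ~ Int
  unify Int ~ Int
  unify Int ~ Int
  unify Bool ~ Bool
  unify Bool ~ Bool
  unify Bool ~ Bool
  unify k -> l -> Bool ~ Bool -> r
  unify k ~ Bool
  unify l -> Bool ~ r
_ _ : l -> Bool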